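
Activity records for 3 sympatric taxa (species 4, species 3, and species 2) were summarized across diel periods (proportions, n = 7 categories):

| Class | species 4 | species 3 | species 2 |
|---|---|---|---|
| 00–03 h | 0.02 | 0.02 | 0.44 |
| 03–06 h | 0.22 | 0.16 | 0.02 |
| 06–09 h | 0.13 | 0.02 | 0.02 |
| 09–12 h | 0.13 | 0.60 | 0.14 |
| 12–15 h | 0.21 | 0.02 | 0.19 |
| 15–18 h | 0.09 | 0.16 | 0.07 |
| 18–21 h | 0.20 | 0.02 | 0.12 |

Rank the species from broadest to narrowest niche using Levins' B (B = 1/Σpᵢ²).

species 4 > species 2 > species 3

Σp_4ᵢ² = 0.02² + 0.22² + 0.13² + 0.13² + 0.21² + 0.09² + 0.20² = 0.0004 + 0.0484 + 0.0169 + 0.0169 + 0.0441 + 0.0081 + 0.0400 = 0.1748
B_4 = 1 / 0.1748 = 5.7208
Σp_3ᵢ² = 0.02² + 0.16² + 0.02² + 0.60² + 0.02² + 0.16² + 0.02² = 0.0004 + 0.0256 + 0.0004 + 0.3600 + 0.0004 + 0.0256 + 0.0004 = 0.4128
B_3 = 1 / 0.4128 = 2.4225
Σp_2ᵢ² = 0.44² + 0.02² + 0.02² + 0.14² + 0.19² + 0.07² + 0.12² = 0.1936 + 0.0004 + 0.0004 + 0.0196 + 0.0361 + 0.0049 + 0.0144 = 0.2694
B_2 = 1 / 0.2694 = 3.7120
Ranking by B (broadest → narrowest): species 4 (5.72) > species 2 (3.71) > species 3 (2.42)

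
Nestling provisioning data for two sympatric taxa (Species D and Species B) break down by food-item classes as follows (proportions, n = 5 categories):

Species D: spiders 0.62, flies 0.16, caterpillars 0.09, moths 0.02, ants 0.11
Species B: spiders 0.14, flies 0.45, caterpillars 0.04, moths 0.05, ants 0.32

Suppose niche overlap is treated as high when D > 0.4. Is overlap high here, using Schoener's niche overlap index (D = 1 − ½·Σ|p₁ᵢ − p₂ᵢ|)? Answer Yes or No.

Yes

Σ|p₁ᵢ − p₂ᵢ| = 0.48 + 0.29 + 0.05 + 0.03 + 0.21 = 1.06
D = 1 − ½ × 1.06 = 1 − 0.530 = 0.4700
D = 0.4700 > 0.4 → Yes.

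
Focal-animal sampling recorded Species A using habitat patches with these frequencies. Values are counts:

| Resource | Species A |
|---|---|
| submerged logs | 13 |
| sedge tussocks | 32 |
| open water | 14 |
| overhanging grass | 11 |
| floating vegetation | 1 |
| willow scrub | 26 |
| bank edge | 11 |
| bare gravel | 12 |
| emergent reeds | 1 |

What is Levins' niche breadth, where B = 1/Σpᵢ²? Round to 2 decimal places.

5.97

Proportions for Species A (n=121): 13/121=0.1074, 32/121=0.2645, 14/121=0.1157, 11/121=0.0909, 1/121=0.0083, 26/121=0.2149, 11/121=0.0909, 12/121=0.0992, 1/121=0.0083
Σpᵢ² = 0.1074² + 0.2645² + 0.1157² + 0.0909² + 0.0083² + 0.2149² + 0.0909² + 0.0992² + 0.0083² = 0.011535 + 0.069960 + 0.013386 + 0.008263 + 0.000069 + 0.046182 + 0.008263 + 0.009841 + 0.000069 = 0.167568
B = 1 / 0.167568 = 5.9677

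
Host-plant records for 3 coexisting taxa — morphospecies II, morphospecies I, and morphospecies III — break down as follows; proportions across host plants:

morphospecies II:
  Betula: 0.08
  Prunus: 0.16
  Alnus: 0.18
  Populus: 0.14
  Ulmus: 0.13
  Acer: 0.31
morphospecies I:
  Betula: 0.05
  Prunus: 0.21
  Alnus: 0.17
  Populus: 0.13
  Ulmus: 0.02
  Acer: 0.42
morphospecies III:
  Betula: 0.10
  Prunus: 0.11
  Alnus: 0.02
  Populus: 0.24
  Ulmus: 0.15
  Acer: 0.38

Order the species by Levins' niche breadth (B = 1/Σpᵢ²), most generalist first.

morphospecies II > morphospecies III > morphospecies I

Σp_IIᵢ² = 0.08² + 0.16² + 0.18² + 0.14² + 0.13² + 0.31² = 0.0064 + 0.0256 + 0.0324 + 0.0196 + 0.0169 + 0.0961 = 0.1970
B_II = 1 / 0.1970 = 5.0761
Σp_Iᵢ² = 0.05² + 0.21² + 0.17² + 0.13² + 0.02² + 0.42² = 0.0025 + 0.0441 + 0.0289 + 0.0169 + 0.0004 + 0.1764 = 0.2692
B_I = 1 / 0.2692 = 3.7147
Σp_IIIᵢ² = 0.10² + 0.11² + 0.02² + 0.24² + 0.15² + 0.38² = 0.0100 + 0.0121 + 0.0004 + 0.0576 + 0.0225 + 0.1444 = 0.2470
B_III = 1 / 0.2470 = 4.0486
Ranking by B (broadest → narrowest): morphospecies II (5.08) > morphospecies III (4.05) > morphospecies I (3.71)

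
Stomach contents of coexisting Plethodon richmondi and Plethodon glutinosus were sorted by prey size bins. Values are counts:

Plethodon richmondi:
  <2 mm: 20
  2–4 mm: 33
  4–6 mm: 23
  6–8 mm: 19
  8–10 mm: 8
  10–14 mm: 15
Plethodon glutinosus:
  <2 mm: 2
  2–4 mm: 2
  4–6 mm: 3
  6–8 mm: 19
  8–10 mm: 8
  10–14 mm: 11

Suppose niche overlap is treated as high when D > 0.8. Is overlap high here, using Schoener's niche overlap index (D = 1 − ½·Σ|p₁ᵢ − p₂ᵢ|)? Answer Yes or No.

No

Proportions for Plethodon richmondi (n=118): 20/118=0.1695, 33/118=0.2797, 23/118=0.1949, 19/118=0.1610, 8/118=0.0678, 15/118=0.1271
Proportions for Plethodon glutinosus (n=45): 2/45=0.0444, 2/45=0.0444, 3/45=0.0667, 19/45=0.4222, 8/45=0.1778, 11/45=0.2444
Σ|p₁ᵢ − p₂ᵢ| = 0.1251 + 0.2353 + 0.1282 + 0.2612 + 0.1100 + 0.1173 = 0.9771
D = 1 − ½ × 0.9771 = 1 − 0.48855 = 0.51145
D = 0.51145 < 0.8 → No.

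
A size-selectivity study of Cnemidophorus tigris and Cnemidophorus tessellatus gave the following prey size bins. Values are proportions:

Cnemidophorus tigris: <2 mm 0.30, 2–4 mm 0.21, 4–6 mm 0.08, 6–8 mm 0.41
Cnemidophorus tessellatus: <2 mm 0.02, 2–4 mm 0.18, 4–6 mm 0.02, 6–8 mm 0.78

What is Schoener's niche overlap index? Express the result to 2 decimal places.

0.63

Σ|p₁ᵢ − p₂ᵢ| = 0.28 + 0.03 + 0.06 + 0.37 = 0.74
D = 1 − ½ × 0.74 = 1 − 0.370 = 0.6300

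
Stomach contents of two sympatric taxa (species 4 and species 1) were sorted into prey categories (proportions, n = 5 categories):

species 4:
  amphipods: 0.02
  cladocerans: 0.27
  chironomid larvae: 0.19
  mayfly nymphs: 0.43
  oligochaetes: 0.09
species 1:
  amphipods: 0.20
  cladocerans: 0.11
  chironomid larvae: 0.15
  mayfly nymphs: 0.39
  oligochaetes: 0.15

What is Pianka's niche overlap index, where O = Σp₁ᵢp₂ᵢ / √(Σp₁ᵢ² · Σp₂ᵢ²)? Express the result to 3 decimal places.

Σ p₁ᵢp₂ᵢ = 0.0040 + 0.0297 + 0.0285 + 0.1677 + 0.0135 = 0.2434
Σp_1ᵢ² = 0.02² + 0.27² + 0.19² + 0.43² + 0.09² = 0.0004 + 0.0729 + 0.0361 + 0.1849 + 0.0081 = 0.3024
Σp_2ᵢ² = 0.20² + 0.11² + 0.15² + 0.39² + 0.15² = 0.0400 + 0.0121 + 0.0225 + 0.1521 + 0.0225 = 0.2492
O = 0.2434 / √(0.3024 × 0.2492) = 0.2434 / 0.274514 = 0.88666

0.887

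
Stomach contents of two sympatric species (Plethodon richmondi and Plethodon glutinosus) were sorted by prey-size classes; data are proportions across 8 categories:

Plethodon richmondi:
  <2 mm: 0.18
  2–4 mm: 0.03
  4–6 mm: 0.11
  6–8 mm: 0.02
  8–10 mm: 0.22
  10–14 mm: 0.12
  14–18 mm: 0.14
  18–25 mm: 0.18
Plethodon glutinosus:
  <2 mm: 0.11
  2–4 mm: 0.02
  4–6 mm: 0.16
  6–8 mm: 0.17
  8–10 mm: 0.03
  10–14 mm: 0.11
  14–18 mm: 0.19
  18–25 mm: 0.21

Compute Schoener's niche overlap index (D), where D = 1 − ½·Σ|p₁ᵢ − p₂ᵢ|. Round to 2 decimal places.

Σ|p₁ᵢ − p₂ᵢ| = 0.07 + 0.01 + 0.05 + 0.15 + 0.19 + 0.01 + 0.05 + 0.03 = 0.56
D = 1 − ½ × 0.56 = 1 − 0.280 = 0.7200

0.72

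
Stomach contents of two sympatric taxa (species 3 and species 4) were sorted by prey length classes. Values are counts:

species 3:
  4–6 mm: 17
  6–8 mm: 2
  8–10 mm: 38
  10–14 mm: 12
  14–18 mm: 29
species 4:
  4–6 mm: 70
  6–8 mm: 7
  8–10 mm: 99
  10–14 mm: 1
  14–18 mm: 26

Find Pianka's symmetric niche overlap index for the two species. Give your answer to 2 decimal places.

Proportions for species 3 (n=98): 17/98=0.1735, 2/98=0.0204, 38/98=0.3878, 12/98=0.1224, 29/98=0.2959
Proportions for species 4 (n=203): 70/203=0.3448, 7/203=0.0345, 99/203=0.4877, 1/203=0.0049, 26/203=0.1281
Σ p₁ᵢp₂ᵢ = 0.059823 + 0.000704 + 0.189130 + 0.000600 + 0.037905 = 0.288162
Σp_1ᵢ² = 0.1735² + 0.0204² + 0.3878² + 0.1224² + 0.2959² = 0.030102 + 0.000416 + 0.150389 + 0.014982 + 0.087557 = 0.283446
Σp_2ᵢ² = 0.3448² + 0.0345² + 0.4877² + 0.0049² + 0.1281² = 0.118887 + 0.001190 + 0.237851 + 0.000024 + 0.016410 = 0.374362
O = 0.288162 / √(0.283446 × 0.374362) = 0.288162 / 0.3257475 = 0.8846

0.88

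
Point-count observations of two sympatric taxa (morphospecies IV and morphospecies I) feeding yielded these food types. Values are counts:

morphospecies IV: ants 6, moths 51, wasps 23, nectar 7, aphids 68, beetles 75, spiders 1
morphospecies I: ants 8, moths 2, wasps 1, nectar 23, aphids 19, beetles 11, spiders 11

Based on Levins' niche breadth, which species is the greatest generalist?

morphospecies I

Proportions for morphospecies IV (n=231): 6/231=0.0260, 51/231=0.2208, 23/231=0.0996, 7/231=0.0303, 68/231=0.2944, 75/231=0.3247, 1/231=0.0043
Proportions for morphospecies I (n=75): 8/75=0.1067, 2/75=0.0267, 1/75=0.0133, 23/75=0.3067, 19/75=0.2533, 11/75=0.1467, 11/75=0.1467
Σp_IVᵢ² = 0.0260² + 0.2208² + 0.0996² + 0.0303² + 0.2944² + 0.3247² + 0.0043² = 0.000676 + 0.048753 + 0.009920 + 0.000918 + 0.086671 + 0.105430 + 0.000018 = 0.252386
B_IV = 1 / 0.252386 = 3.9622
Σp_Iᵢ² = 0.1067² + 0.0267² + 0.0133² + 0.3067² + 0.2533² + 0.1467² + 0.1467² = 0.011385 + 0.000713 + 0.000177 + 0.094065 + 0.064161 + 0.021521 + 0.021521 = 0.213543
B_I = 1 / 0.213543 = 4.6829
Highest B → broadest niche (most generalist): morphospecies I (B = 4.68).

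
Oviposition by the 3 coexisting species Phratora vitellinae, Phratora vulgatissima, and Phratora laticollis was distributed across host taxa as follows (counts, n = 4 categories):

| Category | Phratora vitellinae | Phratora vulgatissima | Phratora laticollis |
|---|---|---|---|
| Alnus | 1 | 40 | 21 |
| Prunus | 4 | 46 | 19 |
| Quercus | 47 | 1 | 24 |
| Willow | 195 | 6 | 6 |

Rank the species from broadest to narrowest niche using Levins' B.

Proportions for Phratora vitellinae (n=247): 1/247=0.0040, 4/247=0.0162, 47/247=0.1903, 195/247=0.7895
Proportions for Phratora vulgatissima (n=93): 40/93=0.4301, 46/93=0.4946, 1/93=0.0108, 6/93=0.0645
Proportions for Phratora laticollis (n=70): 21/70=0.3000, 19/70=0.2714, 24/70=0.3429, 6/70=0.0857
Σp_viteᵢ² = 0.0040² + 0.0162² + 0.1903² + 0.7895² = 0.000016 + 0.000262 + 0.036214 + 0.623310 = 0.659802
B_vite = 1 / 0.659802 = 1.5156
Σp_vulgᵢ² = 0.4301² + 0.4946² + 0.0108² + 0.0645² = 0.184986 + 0.244629 + 0.000117 + 0.004160 = 0.433892
B_vulg = 1 / 0.433892 = 2.3047
Σp_latiᵢ² = 0.3000² + 0.2714² + 0.3429² + 0.0857² = 0.090000 + 0.073658 + 0.117580 + 0.007344 = 0.288582
B_lati = 1 / 0.288582 = 3.4652
Ranking by B (broadest → narrowest): Phratora laticollis (3.47) > Phratora vulgatissima (2.30) > Phratora vitellinae (1.52)

Phratora laticollis > Phratora vulgatissima > Phratora vitellinae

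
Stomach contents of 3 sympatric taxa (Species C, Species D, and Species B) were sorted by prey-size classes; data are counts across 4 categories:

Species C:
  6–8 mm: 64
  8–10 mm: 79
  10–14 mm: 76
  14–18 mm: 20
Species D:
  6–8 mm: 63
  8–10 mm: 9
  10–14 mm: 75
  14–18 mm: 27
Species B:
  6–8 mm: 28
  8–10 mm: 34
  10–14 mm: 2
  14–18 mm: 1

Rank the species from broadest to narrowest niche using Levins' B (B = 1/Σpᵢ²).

Species C > Species D > Species B

Proportions for Species C (n=239): 64/239=0.2678, 79/239=0.3305, 76/239=0.3180, 20/239=0.0837
Proportions for Species D (n=174): 63/174=0.3621, 9/174=0.0517, 75/174=0.4310, 27/174=0.1552
Proportions for Species B (n=65): 28/65=0.4308, 34/65=0.5231, 2/65=0.0308, 1/65=0.0154
Σp_Cᵢ² = 0.2678² + 0.3305² + 0.3180² + 0.0837² = 0.071717 + 0.109230 + 0.101124 + 0.007006 = 0.289077
B_C = 1 / 0.289077 = 3.4593
Σp_Dᵢ² = 0.3621² + 0.0517² + 0.4310² + 0.1552² = 0.131116 + 0.002673 + 0.185761 + 0.024087 = 0.343637
B_D = 1 / 0.343637 = 2.9100
Σp_Bᵢ² = 0.4308² + 0.5231² + 0.0308² + 0.0154² = 0.185589 + 0.273634 + 0.000949 + 0.000237 = 0.460409
B_B = 1 / 0.460409 = 2.1720
Ranking by B (broadest → narrowest): Species C (3.46) > Species D (2.91) > Species B (2.17)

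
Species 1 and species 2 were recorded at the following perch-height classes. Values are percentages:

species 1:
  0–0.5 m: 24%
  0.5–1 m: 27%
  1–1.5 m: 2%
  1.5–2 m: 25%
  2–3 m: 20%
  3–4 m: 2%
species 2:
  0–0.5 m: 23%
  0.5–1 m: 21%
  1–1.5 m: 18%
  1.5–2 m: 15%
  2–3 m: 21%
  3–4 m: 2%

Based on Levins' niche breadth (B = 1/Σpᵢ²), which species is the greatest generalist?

Convert percentages to proportions (divide by 100).
Σp_1ᵢ² = 0.24² + 0.27² + 0.02² + 0.25² + 0.20² + 0.02² = 0.0576 + 0.0729 + 0.0004 + 0.0625 + 0.0400 + 0.0004 = 0.2338
B_1 = 1 / 0.2338 = 4.2772
Σp_2ᵢ² = 0.23² + 0.21² + 0.18² + 0.15² + 0.21² + 0.02² = 0.0529 + 0.0441 + 0.0324 + 0.0225 + 0.0441 + 0.0004 = 0.1964
B_2 = 1 / 0.1964 = 5.0916
Highest B → broadest niche (most generalist): species 2 (B = 5.09).

species 2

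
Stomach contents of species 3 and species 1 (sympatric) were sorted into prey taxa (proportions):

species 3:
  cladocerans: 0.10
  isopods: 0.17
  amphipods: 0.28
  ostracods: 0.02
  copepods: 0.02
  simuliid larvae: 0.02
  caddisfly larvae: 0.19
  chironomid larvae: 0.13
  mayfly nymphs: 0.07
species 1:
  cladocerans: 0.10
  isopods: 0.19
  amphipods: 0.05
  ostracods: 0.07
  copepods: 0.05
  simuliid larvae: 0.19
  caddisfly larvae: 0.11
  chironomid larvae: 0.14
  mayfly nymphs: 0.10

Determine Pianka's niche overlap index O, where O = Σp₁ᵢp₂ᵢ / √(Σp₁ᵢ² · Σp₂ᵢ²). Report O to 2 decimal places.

Σ p₁ᵢp₂ᵢ = 0.0100 + 0.0323 + 0.0140 + 0.0014 + 0.0010 + 0.0038 + 0.0209 + 0.0182 + 0.0070 = 0.1086
Σp_1ᵢ² = 0.10² + 0.17² + 0.28² + 0.02² + 0.02² + 0.02² + 0.19² + 0.13² + 0.07² = 0.0100 + 0.0289 + 0.0784 + 0.0004 + 0.0004 + 0.0004 + 0.0361 + 0.0169 + 0.0049 = 0.1764
Σp_2ᵢ² = 0.10² + 0.19² + 0.05² + 0.07² + 0.05² + 0.19² + 0.11² + 0.14² + 0.10² = 0.0100 + 0.0361 + 0.0025 + 0.0049 + 0.0025 + 0.0361 + 0.0121 + 0.0196 + 0.0100 = 0.1338
O = 0.1086 / √(0.1764 × 0.1338) = 0.1086 / 0.15363 = 0.7069

0.71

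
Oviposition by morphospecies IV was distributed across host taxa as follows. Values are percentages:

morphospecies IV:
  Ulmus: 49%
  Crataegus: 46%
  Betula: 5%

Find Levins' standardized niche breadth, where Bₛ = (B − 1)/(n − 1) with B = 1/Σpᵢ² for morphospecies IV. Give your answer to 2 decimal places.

Convert percentages to proportions (divide by 100).
Σpᵢ² = 0.49² + 0.46² + 0.05² = 0.2401 + 0.2116 + 0.0025 = 0.4542
B = 1 / 0.4542 = 2.2017
Bₛ = (B − 1)/(n − 1) = (2.2017 − 1)/(3 − 1) = 1.2017/2 = 0.6009

0.60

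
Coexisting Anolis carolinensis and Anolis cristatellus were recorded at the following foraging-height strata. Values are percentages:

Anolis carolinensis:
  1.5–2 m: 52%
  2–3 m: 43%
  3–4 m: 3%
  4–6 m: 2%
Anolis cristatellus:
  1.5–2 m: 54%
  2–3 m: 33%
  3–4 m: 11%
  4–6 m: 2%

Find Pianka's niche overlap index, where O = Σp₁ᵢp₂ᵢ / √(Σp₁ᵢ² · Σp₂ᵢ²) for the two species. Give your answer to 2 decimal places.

Convert percentages to proportions (divide by 100).
Σ p₁ᵢp₂ᵢ = 0.2808 + 0.1419 + 0.0033 + 0.0004 = 0.4264
Σp_1ᵢ² = 0.52² + 0.43² + 0.03² + 0.02² = 0.2704 + 0.1849 + 0.0009 + 0.0004 = 0.4566
Σp_2ᵢ² = 0.54² + 0.33² + 0.11² + 0.02² = 0.2916 + 0.1089 + 0.0121 + 0.0004 = 0.4130
O = 0.4264 / √(0.4566 × 0.4130) = 0.4264 / 0.43425 = 0.9819

0.98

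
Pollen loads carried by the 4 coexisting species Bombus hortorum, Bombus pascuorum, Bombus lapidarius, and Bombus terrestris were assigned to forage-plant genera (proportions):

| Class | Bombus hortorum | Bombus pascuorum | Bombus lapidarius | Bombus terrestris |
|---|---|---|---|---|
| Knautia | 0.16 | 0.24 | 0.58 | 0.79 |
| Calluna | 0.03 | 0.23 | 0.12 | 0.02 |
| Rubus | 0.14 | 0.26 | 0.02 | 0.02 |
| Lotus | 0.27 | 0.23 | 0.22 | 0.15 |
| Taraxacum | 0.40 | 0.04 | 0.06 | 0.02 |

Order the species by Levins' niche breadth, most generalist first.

Bombus pascuorum > Bombus hortorum > Bombus lapidarius > Bombus terrestris

Σp_hortᵢ² = 0.16² + 0.03² + 0.14² + 0.27² + 0.40² = 0.0256 + 0.0009 + 0.0196 + 0.0729 + 0.1600 = 0.2790
B_hort = 1 / 0.2790 = 3.5842
Σp_pascᵢ² = 0.24² + 0.23² + 0.26² + 0.23² + 0.04² = 0.0576 + 0.0529 + 0.0676 + 0.0529 + 0.0016 = 0.2326
B_pasc = 1 / 0.2326 = 4.2992
Σp_lapiᵢ² = 0.58² + 0.12² + 0.02² + 0.22² + 0.06² = 0.3364 + 0.0144 + 0.0004 + 0.0484 + 0.0036 = 0.4032
B_lapi = 1 / 0.4032 = 2.4802
Σp_terrᵢ² = 0.79² + 0.02² + 0.02² + 0.15² + 0.02² = 0.6241 + 0.0004 + 0.0004 + 0.0225 + 0.0004 = 0.6478
B_terr = 1 / 0.6478 = 1.5437
Ranking by B (broadest → narrowest): Bombus pascuorum (4.30) > Bombus hortorum (3.58) > Bombus lapidarius (2.48) > Bombus terrestris (1.54)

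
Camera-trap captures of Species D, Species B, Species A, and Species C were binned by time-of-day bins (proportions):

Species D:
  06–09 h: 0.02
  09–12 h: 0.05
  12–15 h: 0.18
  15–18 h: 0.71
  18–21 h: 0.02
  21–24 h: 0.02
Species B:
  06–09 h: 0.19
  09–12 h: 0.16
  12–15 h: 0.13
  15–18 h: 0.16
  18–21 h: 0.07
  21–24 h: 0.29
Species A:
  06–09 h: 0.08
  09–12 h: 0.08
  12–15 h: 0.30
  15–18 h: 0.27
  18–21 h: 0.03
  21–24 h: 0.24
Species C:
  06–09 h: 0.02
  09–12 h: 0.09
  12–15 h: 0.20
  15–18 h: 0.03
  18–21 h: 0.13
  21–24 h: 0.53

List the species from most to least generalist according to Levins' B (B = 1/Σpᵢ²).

Σp_Dᵢ² = 0.02² + 0.05² + 0.18² + 0.71² + 0.02² + 0.02² = 0.0004 + 0.0025 + 0.0324 + 0.5041 + 0.0004 + 0.0004 = 0.5402
B_D = 1 / 0.5402 = 1.8512
Σp_Bᵢ² = 0.19² + 0.16² + 0.13² + 0.16² + 0.07² + 0.29² = 0.0361 + 0.0256 + 0.0169 + 0.0256 + 0.0049 + 0.0841 = 0.1932
B_B = 1 / 0.1932 = 5.1760
Σp_Aᵢ² = 0.08² + 0.08² + 0.30² + 0.27² + 0.03² + 0.24² = 0.0064 + 0.0064 + 0.0900 + 0.0729 + 0.0009 + 0.0576 = 0.2342
B_A = 1 / 0.2342 = 4.2699
Σp_Cᵢ² = 0.02² + 0.09² + 0.20² + 0.03² + 0.13² + 0.53² = 0.0004 + 0.0081 + 0.0400 + 0.0009 + 0.0169 + 0.2809 = 0.3472
B_C = 1 / 0.3472 = 2.8802
Ranking by B (broadest → narrowest): Species B (5.18) > Species A (4.27) > Species C (2.88) > Species D (1.85)

Species B > Species A > Species C > Species D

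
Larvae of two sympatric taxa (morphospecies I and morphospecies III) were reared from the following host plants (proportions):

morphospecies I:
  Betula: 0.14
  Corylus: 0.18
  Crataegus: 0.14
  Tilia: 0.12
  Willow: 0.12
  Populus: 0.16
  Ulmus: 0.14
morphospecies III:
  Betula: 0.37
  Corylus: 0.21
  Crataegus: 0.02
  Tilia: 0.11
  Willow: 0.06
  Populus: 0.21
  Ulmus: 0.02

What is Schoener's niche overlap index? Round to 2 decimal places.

Σ|p₁ᵢ − p₂ᵢ| = 0.23 + 0.03 + 0.12 + 0.01 + 0.06 + 0.05 + 0.12 = 0.62
D = 1 − ½ × 0.62 = 1 − 0.310 = 0.6900

0.69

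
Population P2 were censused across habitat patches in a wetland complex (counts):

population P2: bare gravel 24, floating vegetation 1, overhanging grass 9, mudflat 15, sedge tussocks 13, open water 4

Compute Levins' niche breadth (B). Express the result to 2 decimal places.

4.08

Proportions for population P2 (n=66): 24/66=0.3636, 1/66=0.0152, 9/66=0.1364, 15/66=0.2273, 13/66=0.1970, 4/66=0.0606
Σpᵢ² = 0.3636² + 0.0152² + 0.1364² + 0.2273² + 0.1970² + 0.0606² = 0.132205 + 0.000231 + 0.018605 + 0.051665 + 0.038809 + 0.003672 = 0.245187
B = 1 / 0.245187 = 4.0785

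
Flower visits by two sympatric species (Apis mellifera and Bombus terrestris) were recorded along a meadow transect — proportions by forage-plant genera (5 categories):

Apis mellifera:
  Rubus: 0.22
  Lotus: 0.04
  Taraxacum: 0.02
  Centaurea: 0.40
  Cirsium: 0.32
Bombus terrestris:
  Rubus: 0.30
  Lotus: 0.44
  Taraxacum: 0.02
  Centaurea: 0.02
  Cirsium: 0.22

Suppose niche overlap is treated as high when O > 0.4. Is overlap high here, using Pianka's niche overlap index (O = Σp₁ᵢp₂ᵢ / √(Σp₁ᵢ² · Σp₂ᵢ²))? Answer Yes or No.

Σ p₁ᵢp₂ᵢ = 0.0660 + 0.0176 + 0.0004 + 0.0080 + 0.0704 = 0.1624
Σp_1ᵢ² = 0.22² + 0.04² + 0.02² + 0.40² + 0.32² = 0.0484 + 0.0016 + 0.0004 + 0.1600 + 0.1024 = 0.3128
Σp_2ᵢ² = 0.30² + 0.44² + 0.02² + 0.02² + 0.22² = 0.0900 + 0.1936 + 0.0004 + 0.0004 + 0.0484 = 0.3328
O = 0.1624 / √(0.3128 × 0.3328) = 0.1624 / 0.32265 = 0.5033
O = 0.5033 > 0.4 → Yes.

Yes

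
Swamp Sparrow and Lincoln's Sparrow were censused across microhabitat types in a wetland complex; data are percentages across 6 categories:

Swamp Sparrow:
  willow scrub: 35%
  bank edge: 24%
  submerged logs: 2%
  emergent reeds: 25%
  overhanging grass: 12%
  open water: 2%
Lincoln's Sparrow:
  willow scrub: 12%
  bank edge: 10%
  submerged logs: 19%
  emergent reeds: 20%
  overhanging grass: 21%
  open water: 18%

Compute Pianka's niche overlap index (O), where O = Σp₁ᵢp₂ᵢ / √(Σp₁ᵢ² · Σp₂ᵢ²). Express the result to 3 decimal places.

Convert percentages to proportions (divide by 100).
Σ p₁ᵢp₂ᵢ = 0.0420 + 0.0240 + 0.0038 + 0.0500 + 0.0252 + 0.0036 = 0.1486
Σp_1ᵢ² = 0.35² + 0.24² + 0.02² + 0.25² + 0.12² + 0.02² = 0.1225 + 0.0576 + 0.0004 + 0.0625 + 0.0144 + 0.0004 = 0.2578
Σp_2ᵢ² = 0.12² + 0.10² + 0.19² + 0.20² + 0.21² + 0.18² = 0.0144 + 0.0100 + 0.0361 + 0.0400 + 0.0441 + 0.0324 = 0.1770
O = 0.1486 / √(0.2578 × 0.1770) = 0.1486 / 0.213613 = 0.69565

0.696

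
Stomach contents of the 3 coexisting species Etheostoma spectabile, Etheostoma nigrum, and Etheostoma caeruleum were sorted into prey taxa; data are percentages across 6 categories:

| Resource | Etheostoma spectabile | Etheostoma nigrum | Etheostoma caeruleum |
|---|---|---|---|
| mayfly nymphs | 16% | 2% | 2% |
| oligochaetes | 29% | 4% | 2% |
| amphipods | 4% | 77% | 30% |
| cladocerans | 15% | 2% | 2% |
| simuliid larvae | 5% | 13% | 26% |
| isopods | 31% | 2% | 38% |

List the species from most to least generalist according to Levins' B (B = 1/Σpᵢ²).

Convert percentages to proportions (divide by 100).
Σp_specᵢ² = 0.16² + 0.29² + 0.04² + 0.15² + 0.05² + 0.31² = 0.0256 + 0.0841 + 0.0016 + 0.0225 + 0.0025 + 0.0961 = 0.2324
B_spec = 1 / 0.2324 = 4.3029
Σp_nigrᵢ² = 0.02² + 0.04² + 0.77² + 0.02² + 0.13² + 0.02² = 0.0004 + 0.0016 + 0.5929 + 0.0004 + 0.0169 + 0.0004 = 0.6126
B_nigr = 1 / 0.6126 = 1.6324
Σp_caerᵢ² = 0.02² + 0.02² + 0.30² + 0.02² + 0.26² + 0.38² = 0.0004 + 0.0004 + 0.0900 + 0.0004 + 0.0676 + 0.1444 = 0.3032
B_caer = 1 / 0.3032 = 3.2982
Ranking by B (broadest → narrowest): Etheostoma spectabile (4.30) > Etheostoma caeruleum (3.30) > Etheostoma nigrum (1.63)

Etheostoma spectabile > Etheostoma caeruleum > Etheostoma nigrum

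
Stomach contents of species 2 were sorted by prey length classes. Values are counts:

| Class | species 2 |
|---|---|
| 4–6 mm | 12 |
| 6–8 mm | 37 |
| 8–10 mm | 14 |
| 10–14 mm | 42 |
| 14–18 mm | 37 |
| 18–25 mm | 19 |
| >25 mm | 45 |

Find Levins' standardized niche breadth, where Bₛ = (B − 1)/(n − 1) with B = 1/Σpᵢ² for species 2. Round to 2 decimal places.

0.81

Proportions for species 2 (n=206): 12/206=0.0583, 37/206=0.1796, 14/206=0.0680, 42/206=0.2039, 37/206=0.1796, 19/206=0.0922, 45/206=0.2184
Σpᵢ² = 0.0583² + 0.1796² + 0.0680² + 0.2039² + 0.1796² + 0.0922² + 0.2184² = 0.003399 + 0.032256 + 0.004624 + 0.041575 + 0.032256 + 0.008501 + 0.047699 = 0.170310
B = 1 / 0.170310 = 5.8716
Bₛ = (B − 1)/(n − 1) = (5.8716 − 1)/(7 − 1) = 4.8716/6 = 0.8119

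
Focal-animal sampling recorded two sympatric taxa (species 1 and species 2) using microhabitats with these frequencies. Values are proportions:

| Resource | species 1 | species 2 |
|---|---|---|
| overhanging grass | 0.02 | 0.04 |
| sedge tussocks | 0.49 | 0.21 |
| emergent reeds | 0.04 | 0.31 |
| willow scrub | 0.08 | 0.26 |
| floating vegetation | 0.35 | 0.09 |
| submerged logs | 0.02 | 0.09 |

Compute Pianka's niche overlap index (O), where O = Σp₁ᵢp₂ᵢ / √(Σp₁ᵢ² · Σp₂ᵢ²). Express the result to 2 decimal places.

0.59

Σ p₁ᵢp₂ᵢ = 0.0008 + 0.1029 + 0.0124 + 0.0208 + 0.0315 + 0.0018 = 0.1702
Σp_1ᵢ² = 0.02² + 0.49² + 0.04² + 0.08² + 0.35² + 0.02² = 0.0004 + 0.2401 + 0.0016 + 0.0064 + 0.1225 + 0.0004 = 0.3714
Σp_2ᵢ² = 0.04² + 0.21² + 0.31² + 0.26² + 0.09² + 0.09² = 0.0016 + 0.0441 + 0.0961 + 0.0676 + 0.0081 + 0.0081 = 0.2256
O = 0.1702 / √(0.3714 × 0.2256) = 0.1702 / 0.28946 = 0.5880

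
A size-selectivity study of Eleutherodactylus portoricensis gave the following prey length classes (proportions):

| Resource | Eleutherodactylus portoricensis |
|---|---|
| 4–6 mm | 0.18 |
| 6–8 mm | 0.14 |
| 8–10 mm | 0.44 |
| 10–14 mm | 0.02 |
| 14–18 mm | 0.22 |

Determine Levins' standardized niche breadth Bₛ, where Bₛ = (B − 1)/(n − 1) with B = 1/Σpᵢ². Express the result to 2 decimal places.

0.60

Σpᵢ² = 0.18² + 0.14² + 0.44² + 0.02² + 0.22² = 0.0324 + 0.0196 + 0.1936 + 0.0004 + 0.0484 = 0.2944
B = 1 / 0.2944 = 3.3967
Bₛ = (B − 1)/(n − 1) = (3.3967 − 1)/(5 − 1) = 2.3967/4 = 0.5992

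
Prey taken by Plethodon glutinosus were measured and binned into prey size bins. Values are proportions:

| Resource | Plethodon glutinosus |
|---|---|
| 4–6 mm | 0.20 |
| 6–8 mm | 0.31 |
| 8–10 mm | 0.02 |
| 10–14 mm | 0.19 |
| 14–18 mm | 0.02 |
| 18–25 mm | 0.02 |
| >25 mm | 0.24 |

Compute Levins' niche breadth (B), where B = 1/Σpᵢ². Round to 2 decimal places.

4.33

Σpᵢ² = 0.20² + 0.31² + 0.02² + 0.19² + 0.02² + 0.02² + 0.24² = 0.0400 + 0.0961 + 0.0004 + 0.0361 + 0.0004 + 0.0004 + 0.0576 = 0.2310
B = 1 / 0.2310 = 4.3290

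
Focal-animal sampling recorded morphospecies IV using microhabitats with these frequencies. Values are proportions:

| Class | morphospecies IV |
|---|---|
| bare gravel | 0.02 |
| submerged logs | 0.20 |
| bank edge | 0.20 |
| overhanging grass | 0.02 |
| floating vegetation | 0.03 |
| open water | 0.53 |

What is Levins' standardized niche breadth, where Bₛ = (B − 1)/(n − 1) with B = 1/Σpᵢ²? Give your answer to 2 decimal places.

0.35

Σpᵢ² = 0.02² + 0.20² + 0.20² + 0.02² + 0.03² + 0.53² = 0.0004 + 0.0400 + 0.0400 + 0.0004 + 0.0009 + 0.2809 = 0.3626
B = 1 / 0.3626 = 2.7579
Bₛ = (B − 1)/(n − 1) = (2.7579 − 1)/(6 − 1) = 1.7579/5 = 0.3516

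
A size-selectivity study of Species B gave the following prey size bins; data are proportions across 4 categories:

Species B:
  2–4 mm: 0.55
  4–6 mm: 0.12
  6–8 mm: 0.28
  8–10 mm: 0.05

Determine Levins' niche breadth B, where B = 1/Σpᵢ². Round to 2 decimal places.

Σpᵢ² = 0.55² + 0.12² + 0.28² + 0.05² = 0.3025 + 0.0144 + 0.0784 + 0.0025 = 0.3978
B = 1 / 0.3978 = 2.5138

2.51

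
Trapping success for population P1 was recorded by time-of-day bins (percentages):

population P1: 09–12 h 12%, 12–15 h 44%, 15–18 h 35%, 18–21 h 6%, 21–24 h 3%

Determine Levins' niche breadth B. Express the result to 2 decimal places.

Convert percentages to proportions (divide by 100).
Σpᵢ² = 0.12² + 0.44² + 0.35² + 0.06² + 0.03² = 0.0144 + 0.1936 + 0.1225 + 0.0036 + 0.0009 = 0.3350
B = 1 / 0.3350 = 2.9851

2.99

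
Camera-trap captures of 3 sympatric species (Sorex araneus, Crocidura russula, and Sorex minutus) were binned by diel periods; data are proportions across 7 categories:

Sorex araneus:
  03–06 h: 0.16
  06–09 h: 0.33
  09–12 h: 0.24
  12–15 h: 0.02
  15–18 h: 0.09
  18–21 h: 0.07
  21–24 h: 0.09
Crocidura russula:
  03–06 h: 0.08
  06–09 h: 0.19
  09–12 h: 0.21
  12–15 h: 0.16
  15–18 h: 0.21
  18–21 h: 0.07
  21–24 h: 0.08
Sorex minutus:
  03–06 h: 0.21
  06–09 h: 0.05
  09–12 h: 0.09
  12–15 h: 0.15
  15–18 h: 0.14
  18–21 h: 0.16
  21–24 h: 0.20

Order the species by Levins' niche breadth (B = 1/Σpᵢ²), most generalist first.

Σp_aranᵢ² = 0.16² + 0.33² + 0.24² + 0.02² + 0.09² + 0.07² + 0.09² = 0.0256 + 0.1089 + 0.0576 + 0.0004 + 0.0081 + 0.0049 + 0.0081 = 0.2136
B_aran = 1 / 0.2136 = 4.6816
Σp_russᵢ² = 0.08² + 0.19² + 0.21² + 0.16² + 0.21² + 0.07² + 0.08² = 0.0064 + 0.0361 + 0.0441 + 0.0256 + 0.0441 + 0.0049 + 0.0064 = 0.1676
B_russ = 1 / 0.1676 = 5.9666
Σp_minuᵢ² = 0.21² + 0.05² + 0.09² + 0.15² + 0.14² + 0.16² + 0.20² = 0.0441 + 0.0025 + 0.0081 + 0.0225 + 0.0196 + 0.0256 + 0.0400 = 0.1624
B_minu = 1 / 0.1624 = 6.1576
Ranking by B (broadest → narrowest): Sorex minutus (6.16) > Crocidura russula (5.97) > Sorex araneus (4.68)

Sorex minutus > Crocidura russula > Sorex araneus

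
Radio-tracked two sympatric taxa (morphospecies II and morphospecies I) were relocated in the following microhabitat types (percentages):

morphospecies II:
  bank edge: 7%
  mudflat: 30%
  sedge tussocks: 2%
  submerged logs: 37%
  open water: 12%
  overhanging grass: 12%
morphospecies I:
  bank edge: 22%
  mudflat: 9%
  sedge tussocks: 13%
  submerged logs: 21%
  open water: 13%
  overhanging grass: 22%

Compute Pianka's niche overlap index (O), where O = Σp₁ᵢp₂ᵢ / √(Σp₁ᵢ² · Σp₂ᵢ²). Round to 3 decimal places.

Convert percentages to proportions (divide by 100).
Σ p₁ᵢp₂ᵢ = 0.0154 + 0.0270 + 0.0026 + 0.0777 + 0.0156 + 0.0264 = 0.1647
Σp_1ᵢ² = 0.07² + 0.30² + 0.02² + 0.37² + 0.12² + 0.12² = 0.0049 + 0.0900 + 0.0004 + 0.1369 + 0.0144 + 0.0144 = 0.2610
Σp_2ᵢ² = 0.22² + 0.09² + 0.13² + 0.21² + 0.13² + 0.22² = 0.0484 + 0.0081 + 0.0169 + 0.0441 + 0.0169 + 0.0484 = 0.1828
O = 0.1647 / √(0.2610 × 0.1828) = 0.1647 / 0.218428 = 0.75402

0.754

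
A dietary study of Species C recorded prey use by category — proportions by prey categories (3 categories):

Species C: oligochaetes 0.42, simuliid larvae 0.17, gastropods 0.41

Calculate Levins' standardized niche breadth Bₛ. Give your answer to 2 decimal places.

0.84

Σpᵢ² = 0.42² + 0.17² + 0.41² = 0.1764 + 0.0289 + 0.1681 = 0.3734
B = 1 / 0.3734 = 2.6781
Bₛ = (B − 1)/(n − 1) = (2.6781 − 1)/(3 − 1) = 1.6781/2 = 0.8391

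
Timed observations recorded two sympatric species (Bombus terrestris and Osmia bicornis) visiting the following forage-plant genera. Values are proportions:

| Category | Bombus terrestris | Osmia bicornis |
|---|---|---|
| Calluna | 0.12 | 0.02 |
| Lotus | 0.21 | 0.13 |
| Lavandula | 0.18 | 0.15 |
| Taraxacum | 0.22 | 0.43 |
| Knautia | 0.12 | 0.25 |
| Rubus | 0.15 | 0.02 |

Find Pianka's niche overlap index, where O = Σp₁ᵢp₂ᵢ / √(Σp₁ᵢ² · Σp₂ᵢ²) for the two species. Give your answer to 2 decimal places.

0.82

Σ p₁ᵢp₂ᵢ = 0.0024 + 0.0273 + 0.0270 + 0.0946 + 0.0300 + 0.0030 = 0.1843
Σp_1ᵢ² = 0.12² + 0.21² + 0.18² + 0.22² + 0.12² + 0.15² = 0.0144 + 0.0441 + 0.0324 + 0.0484 + 0.0144 + 0.0225 = 0.1762
Σp_2ᵢ² = 0.02² + 0.13² + 0.15² + 0.43² + 0.25² + 0.02² = 0.0004 + 0.0169 + 0.0225 + 0.1849 + 0.0625 + 0.0004 = 0.2876
O = 0.1843 / √(0.1762 × 0.2876) = 0.1843 / 0.22511 = 0.8187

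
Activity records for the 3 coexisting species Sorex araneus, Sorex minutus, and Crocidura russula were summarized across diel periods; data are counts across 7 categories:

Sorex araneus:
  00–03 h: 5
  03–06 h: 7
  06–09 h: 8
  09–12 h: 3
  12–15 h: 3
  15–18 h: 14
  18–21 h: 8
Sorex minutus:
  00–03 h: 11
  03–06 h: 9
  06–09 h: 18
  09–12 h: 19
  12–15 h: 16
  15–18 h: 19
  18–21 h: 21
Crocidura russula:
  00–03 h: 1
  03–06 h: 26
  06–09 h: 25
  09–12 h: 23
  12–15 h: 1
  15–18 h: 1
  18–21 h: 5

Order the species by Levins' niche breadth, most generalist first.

Proportions for Sorex araneus (n=48): 5/48=0.1042, 7/48=0.1458, 8/48=0.1667, 3/48=0.0625, 3/48=0.0625, 14/48=0.2917, 8/48=0.1667
Proportions for Sorex minutus (n=113): 11/113=0.0973, 9/113=0.0796, 18/113=0.1593, 19/113=0.1681, 16/113=0.1416, 19/113=0.1681, 21/113=0.1858
Proportions for Crocidura russula (n=82): 1/82=0.0122, 26/82=0.3171, 25/82=0.3049, 23/82=0.2805, 1/82=0.0122, 1/82=0.0122, 5/82=0.0610
Σp_aranᵢ² = 0.1042² + 0.1458² + 0.1667² + 0.0625² + 0.0625² + 0.2917² + 0.1667² = 0.010858 + 0.021258 + 0.027789 + 0.003906 + 0.003906 + 0.085089 + 0.027789 = 0.180595
B_aran = 1 / 0.180595 = 5.5373
Σp_minuᵢ² = 0.0973² + 0.0796² + 0.1593² + 0.1681² + 0.1416² + 0.1681² + 0.1858² = 0.009467 + 0.006336 + 0.025376 + 0.028258 + 0.020051 + 0.028258 + 0.034522 = 0.152268
B_minu = 1 / 0.152268 = 6.5674
Σp_russᵢ² = 0.0122² + 0.3171² + 0.3049² + 0.2805² + 0.0122² + 0.0122² + 0.0610² = 0.000149 + 0.100552 + 0.092964 + 0.078680 + 0.000149 + 0.000149 + 0.003721 = 0.276364
B_russ = 1 / 0.276364 = 3.6184
Ranking by B (broadest → narrowest): Sorex minutus (6.57) > Sorex araneus (5.54) > Crocidura russula (3.62)

Sorex minutus > Sorex araneus > Crocidura russula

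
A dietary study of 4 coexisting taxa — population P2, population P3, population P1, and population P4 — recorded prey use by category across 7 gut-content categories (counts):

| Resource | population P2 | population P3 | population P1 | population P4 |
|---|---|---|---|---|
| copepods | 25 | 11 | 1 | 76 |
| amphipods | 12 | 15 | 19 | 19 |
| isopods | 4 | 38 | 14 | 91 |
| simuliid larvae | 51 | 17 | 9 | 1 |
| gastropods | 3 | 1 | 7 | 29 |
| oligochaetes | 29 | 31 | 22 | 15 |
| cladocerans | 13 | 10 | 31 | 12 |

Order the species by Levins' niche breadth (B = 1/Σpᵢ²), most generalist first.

population P1 > population P3 > population P2 > population P4

Proportions for population P2 (n=137): 25/137=0.1825, 12/137=0.0876, 4/137=0.0292, 51/137=0.3723, 3/137=0.0219, 29/137=0.2117, 13/137=0.0949
Proportions for population P3 (n=123): 11/123=0.0894, 15/123=0.1220, 38/123=0.3089, 17/123=0.1382, 1/123=0.0081, 31/123=0.2520, 10/123=0.0813
Proportions for population P1 (n=103): 1/103=0.0097, 19/103=0.1845, 14/103=0.1359, 9/103=0.0874, 7/103=0.0680, 22/103=0.2136, 31/103=0.3010
Proportions for population P4 (n=243): 76/243=0.3128, 19/243=0.0782, 91/243=0.3745, 1/243=0.0041, 29/243=0.1193, 15/243=0.0617, 12/243=0.0494
Σp_P2ᵢ² = 0.1825² + 0.0876² + 0.0292² + 0.3723² + 0.0219² + 0.2117² + 0.0949² = 0.033306 + 0.007674 + 0.000853 + 0.138607 + 0.000480 + 0.044817 + 0.009006 = 0.234743
B_P2 = 1 / 0.234743 = 4.2600
Σp_P3ᵢ² = 0.0894² + 0.1220² + 0.3089² + 0.1382² + 0.0081² + 0.2520² + 0.0813² = 0.007992 + 0.014884 + 0.095419 + 0.019099 + 0.000066 + 0.063504 + 0.006610 = 0.207574
B_P3 = 1 / 0.207574 = 4.8176
Σp_P1ᵢ² = 0.0097² + 0.1845² + 0.1359² + 0.0874² + 0.0680² + 0.2136² + 0.3010² = 0.000094 + 0.034040 + 0.018469 + 0.007639 + 0.004624 + 0.045625 + 0.090601 = 0.201092
B_P1 = 1 / 0.201092 = 4.9728
Σp_P4ᵢ² = 0.3128² + 0.0782² + 0.3745² + 0.0041² + 0.1193² + 0.0617² + 0.0494² = 0.097844 + 0.006115 + 0.140250 + 0.000017 + 0.014232 + 0.003807 + 0.002440 = 0.264705
B_P4 = 1 / 0.264705 = 3.7778
Ranking by B (broadest → narrowest): population P1 (4.97) > population P3 (4.82) > population P2 (4.26) > population P4 (3.78)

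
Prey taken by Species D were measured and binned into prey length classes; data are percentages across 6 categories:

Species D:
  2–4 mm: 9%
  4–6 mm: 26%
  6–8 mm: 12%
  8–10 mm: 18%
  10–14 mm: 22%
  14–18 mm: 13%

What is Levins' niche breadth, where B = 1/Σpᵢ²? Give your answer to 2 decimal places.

5.32

Convert percentages to proportions (divide by 100).
Σpᵢ² = 0.09² + 0.26² + 0.12² + 0.18² + 0.22² + 0.13² = 0.0081 + 0.0676 + 0.0144 + 0.0324 + 0.0484 + 0.0169 = 0.1878
B = 1 / 0.1878 = 5.3248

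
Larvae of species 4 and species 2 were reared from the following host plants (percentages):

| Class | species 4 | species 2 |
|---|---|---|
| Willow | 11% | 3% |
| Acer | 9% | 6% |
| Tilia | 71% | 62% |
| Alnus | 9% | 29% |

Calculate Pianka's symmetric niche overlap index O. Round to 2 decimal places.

0.95

Convert percentages to proportions (divide by 100).
Σ p₁ᵢp₂ᵢ = 0.0033 + 0.0054 + 0.4402 + 0.0261 = 0.4750
Σp_1ᵢ² = 0.11² + 0.09² + 0.71² + 0.09² = 0.0121 + 0.0081 + 0.5041 + 0.0081 = 0.5324
Σp_2ᵢ² = 0.03² + 0.06² + 0.62² + 0.29² = 0.0009 + 0.0036 + 0.3844 + 0.0841 = 0.4730
O = 0.4750 / √(0.5324 × 0.4730) = 0.4750 / 0.50182 = 0.9466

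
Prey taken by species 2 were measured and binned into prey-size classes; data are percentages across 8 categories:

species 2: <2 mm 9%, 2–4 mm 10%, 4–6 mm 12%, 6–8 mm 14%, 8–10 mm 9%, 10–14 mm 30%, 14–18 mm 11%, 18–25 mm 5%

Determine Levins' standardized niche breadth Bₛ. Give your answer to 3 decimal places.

Convert percentages to proportions (divide by 100).
Σpᵢ² = 0.09² + 0.10² + 0.12² + 0.14² + 0.09² + 0.30² + 0.11² + 0.05² = 0.0081 + 0.0100 + 0.0144 + 0.0196 + 0.0081 + 0.0900 + 0.0121 + 0.0025 = 0.1648
B = 1 / 0.1648 = 6.06796
Bₛ = (B − 1)/(n − 1) = (6.06796 − 1)/(8 − 1) = 5.06796/7 = 0.72399

0.724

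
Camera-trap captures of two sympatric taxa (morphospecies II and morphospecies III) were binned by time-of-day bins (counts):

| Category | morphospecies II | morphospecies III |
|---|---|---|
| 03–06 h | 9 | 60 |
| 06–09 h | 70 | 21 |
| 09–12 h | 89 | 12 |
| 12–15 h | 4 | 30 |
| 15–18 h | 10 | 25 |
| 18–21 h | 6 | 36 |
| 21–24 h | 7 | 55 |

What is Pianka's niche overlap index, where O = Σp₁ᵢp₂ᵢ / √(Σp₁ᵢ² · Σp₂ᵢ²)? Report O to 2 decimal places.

0.35

Proportions for morphospecies II (n=195): 9/195=0.0462, 70/195=0.3590, 89/195=0.4564, 4/195=0.0205, 10/195=0.0513, 6/195=0.0308, 7/195=0.0359
Proportions for morphospecies III (n=239): 60/239=0.2510, 21/239=0.0879, 12/239=0.0502, 30/239=0.1255, 25/239=0.1046, 36/239=0.1506, 55/239=0.2301
Σ p₁ᵢp₂ᵢ = 0.011596 + 0.031556 + 0.022911 + 0.002573 + 0.005366 + 0.004638 + 0.008261 = 0.086901
Σp_1ᵢ² = 0.0462² + 0.3590² + 0.4564² + 0.0205² + 0.0513² + 0.0308² + 0.0359² = 0.002134 + 0.128881 + 0.208301 + 0.000420 + 0.002632 + 0.000949 + 0.001289 = 0.344606
Σp_2ᵢ² = 0.2510² + 0.0879² + 0.0502² + 0.1255² + 0.1046² + 0.1506² + 0.2301² = 0.063001 + 0.007726 + 0.002520 + 0.015750 + 0.010941 + 0.022680 + 0.052946 = 0.175564
O = 0.086901 / √(0.344606 × 0.175564) = 0.086901 / 0.2459683 = 0.3533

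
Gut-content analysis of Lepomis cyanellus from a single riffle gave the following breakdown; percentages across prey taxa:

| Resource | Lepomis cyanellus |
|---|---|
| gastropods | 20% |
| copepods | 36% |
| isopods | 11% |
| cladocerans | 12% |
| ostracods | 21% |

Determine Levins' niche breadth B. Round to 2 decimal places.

Convert percentages to proportions (divide by 100).
Σpᵢ² = 0.20² + 0.36² + 0.11² + 0.12² + 0.21² = 0.0400 + 0.1296 + 0.0121 + 0.0144 + 0.0441 = 0.2402
B = 1 / 0.2402 = 4.1632

4.16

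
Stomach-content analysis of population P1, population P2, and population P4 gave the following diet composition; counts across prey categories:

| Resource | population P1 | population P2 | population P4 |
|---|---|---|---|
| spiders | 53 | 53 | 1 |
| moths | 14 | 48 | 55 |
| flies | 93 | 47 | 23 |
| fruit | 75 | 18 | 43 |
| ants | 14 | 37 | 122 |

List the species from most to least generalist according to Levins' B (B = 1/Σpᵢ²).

Proportions for population P1 (n=249): 53/249=0.2129, 14/249=0.0562, 93/249=0.3735, 75/249=0.3012, 14/249=0.0562
Proportions for population P2 (n=203): 53/203=0.2611, 48/203=0.2365, 47/203=0.2315, 18/203=0.0887, 37/203=0.1823
Proportions for population P4 (n=244): 1/244=0.0041, 55/244=0.2254, 23/244=0.0943, 43/244=0.1762, 122/244=0.5000
Σp_P1ᵢ² = 0.2129² + 0.0562² + 0.3735² + 0.3012² + 0.0562² = 0.045326 + 0.003158 + 0.139502 + 0.090721 + 0.003158 = 0.281865
B_P1 = 1 / 0.281865 = 3.5478
Σp_P2ᵢ² = 0.2611² + 0.2365² + 0.2315² + 0.0887² + 0.1823² = 0.068173 + 0.055932 + 0.053592 + 0.007868 + 0.033233 = 0.218798
B_P2 = 1 / 0.218798 = 4.5704
Σp_P4ᵢ² = 0.0041² + 0.2254² + 0.0943² + 0.1762² + 0.5000² = 0.000017 + 0.050805 + 0.008892 + 0.031046 + 0.250000 = 0.340760
B_P4 = 1 / 0.340760 = 2.9346
Ranking by B (broadest → narrowest): population P2 (4.57) > population P1 (3.55) > population P4 (2.93)

population P2 > population P1 > population P4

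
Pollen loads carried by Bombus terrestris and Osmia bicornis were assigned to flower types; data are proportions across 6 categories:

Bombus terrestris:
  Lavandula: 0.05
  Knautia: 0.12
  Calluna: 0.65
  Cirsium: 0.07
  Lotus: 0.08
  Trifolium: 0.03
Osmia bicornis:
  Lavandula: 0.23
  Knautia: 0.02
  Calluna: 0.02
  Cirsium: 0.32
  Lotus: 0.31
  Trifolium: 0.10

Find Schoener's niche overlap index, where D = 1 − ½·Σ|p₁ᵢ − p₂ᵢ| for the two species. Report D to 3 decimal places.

Σ|p₁ᵢ − p₂ᵢ| = 0.18 + 0.10 + 0.63 + 0.25 + 0.23 + 0.07 = 1.46
D = 1 − ½ × 1.46 = 1 − 0.730 = 0.27000

0.270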